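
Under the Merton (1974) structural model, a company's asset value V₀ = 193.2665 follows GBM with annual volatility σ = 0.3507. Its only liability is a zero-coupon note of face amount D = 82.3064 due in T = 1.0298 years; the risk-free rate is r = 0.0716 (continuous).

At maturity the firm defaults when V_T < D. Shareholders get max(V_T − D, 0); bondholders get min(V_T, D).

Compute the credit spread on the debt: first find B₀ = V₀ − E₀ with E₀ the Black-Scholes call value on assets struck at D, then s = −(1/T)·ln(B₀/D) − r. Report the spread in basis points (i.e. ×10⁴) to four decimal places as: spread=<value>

d₁ = [ln(V₀/D) + (r + σ²/2)T] / (σ√T)
   = [ln(193.2665/82.3064) + (0.0716 + 0.5·0.3507²)·1.0298] / (0.3507·√1.0298)
   = [0.853621 + 0.137061] / 0.355887 = 2.783700
d₂ = d₁ − σ√T = 2.783700 − 0.355887 = 2.427812
N(d₁) = 0.997313,  N(d₂) = 0.992405,  e^(−rT) = 0.928919
E₀ = V₀·N(d₁) − D·e^(−rT)·N(d₂)
   = 193.2665·0.997313 − 82.3064·0.928919·0.992405 = 116.871874
B₀ = V₀ − E₀ = 193.2665 − 116.871874 = 76.394626
spread = −(1/T)·ln(B₀/D) − r = −(1/1.0298)·ln(76.394626/82.3064) − 0.0716 = 0.00077960
in basis points: 0.00077960 × 10⁴ = 7.7960 bp

spread=7.7960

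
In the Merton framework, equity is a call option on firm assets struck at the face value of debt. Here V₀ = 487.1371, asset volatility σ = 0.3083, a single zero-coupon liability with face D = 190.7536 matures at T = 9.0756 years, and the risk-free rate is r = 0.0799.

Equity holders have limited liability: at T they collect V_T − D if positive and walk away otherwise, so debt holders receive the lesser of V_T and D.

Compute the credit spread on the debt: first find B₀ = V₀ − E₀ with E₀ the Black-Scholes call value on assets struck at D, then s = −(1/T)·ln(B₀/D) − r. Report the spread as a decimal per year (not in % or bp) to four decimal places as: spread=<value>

d₁ = [ln(V₀/D) + (r + σ²/2)T] / (σ√T)
   = [ln(487.1371/190.7536) + (0.0799 + 0.5·0.3083²)·9.0756] / (0.3083·√9.0756)
   = [0.937563 + 1.156453] / 0.928776 = 2.254597
d₂ = d₁ − σ√T = 2.254597 − 0.928776 = 1.325820
N(d₁) = 0.987921,  N(d₂) = 0.907550,  e^(−rT) = 0.484257
E₀ = V₀·N(d₁) − D·e^(−rT)·N(d₂)
   = 487.1371·0.987921 − 190.7536·0.484257·0.907550 = 397.419042
B₀ = V₀ − E₀ = 487.1371 − 397.419042 = 89.718058
spread = −(1/T)·ln(B₀/D) − r = −(1/9.0756)·ln(89.718058/190.7536) − 0.0799 = 0.00321412

spread=0.0032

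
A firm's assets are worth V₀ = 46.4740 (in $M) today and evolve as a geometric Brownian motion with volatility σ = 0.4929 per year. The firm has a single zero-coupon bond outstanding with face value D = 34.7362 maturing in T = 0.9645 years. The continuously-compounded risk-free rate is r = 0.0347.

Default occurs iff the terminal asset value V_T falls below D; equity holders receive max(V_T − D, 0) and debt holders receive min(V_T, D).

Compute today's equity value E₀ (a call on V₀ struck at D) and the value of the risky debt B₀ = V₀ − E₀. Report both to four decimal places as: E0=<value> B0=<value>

d₁ = [ln(V₀/D) + (r + σ²/2)T] / (σ√T)
   = [ln(46.4740/34.7362) + (0.0347 + 0.5·0.4929²)·0.9645] / (0.4929·√0.9645)
   = [0.291111 + 0.150631] / 0.484072 = 0.912554
d₂ = d₁ − σ√T = 0.912554 − 0.484072 = 0.428482
N(d₁) = 0.819261,  N(d₂) = 0.665850,  e^(−rT) = 0.967086
E₀ = V₀·N(d₁) − D·e^(−rT)·N(d₂)
   = 46.4740·0.819261 − 34.7362·0.967086·0.665850 = 15.706538
B₀ = V₀ − E₀ = 46.4740 − 15.706538 = 30.767462

E0=15.7065 B0=30.7675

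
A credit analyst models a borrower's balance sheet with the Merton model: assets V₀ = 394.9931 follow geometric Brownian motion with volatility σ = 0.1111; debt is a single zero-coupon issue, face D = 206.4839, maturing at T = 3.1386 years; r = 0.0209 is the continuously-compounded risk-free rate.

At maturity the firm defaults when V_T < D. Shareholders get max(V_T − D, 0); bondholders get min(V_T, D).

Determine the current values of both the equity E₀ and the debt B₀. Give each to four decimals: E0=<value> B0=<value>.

E0=201.6211 B0=193.3720

d₁ = [ln(V₀/D) + (r + σ²/2)T] / (σ√T)
   = [ln(394.9931/206.4839) + (0.0209 + 0.5·0.1111²)·3.1386] / (0.1111·√3.1386)
   = [0.648646 + 0.084967] / 0.196826 = 3.727218
d₂ = d₁ − σ√T = 3.727218 − 0.196826 = 3.530393
N(d₁) = 0.999903,  N(d₂) = 0.999793,  e^(−rT) = 0.936508
E₀ = V₀·N(d₁) − D·e^(−rT)·N(d₂)
   = 394.9931·0.999903 − 206.4839·0.936508·0.999793 = 201.621067
B₀ = V₀ − E₀ = 394.9931 − 201.621067 = 193.372033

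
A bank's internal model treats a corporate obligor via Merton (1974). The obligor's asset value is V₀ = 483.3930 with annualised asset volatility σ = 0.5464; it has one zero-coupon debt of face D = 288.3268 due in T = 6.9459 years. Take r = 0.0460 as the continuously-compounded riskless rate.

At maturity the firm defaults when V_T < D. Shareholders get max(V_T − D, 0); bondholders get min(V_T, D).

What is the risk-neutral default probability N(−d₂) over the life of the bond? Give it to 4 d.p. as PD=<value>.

PD=0.5554

d₁ = [ln(V₀/D) + (r + σ²/2)T] / (σ√T)
   = [ln(483.3930/288.3268) + (0.0460 + 0.5·0.5464²)·6.9459] / (0.5464·√6.9459)
   = [0.516735 + 1.356371] / 1.440041 = 1.300731
d₂ = d₁ − σ√T = 1.300731 − 1.440041 = -0.139310
risk-neutral PD = N(−d₂) = N(0.139310) = 0.555398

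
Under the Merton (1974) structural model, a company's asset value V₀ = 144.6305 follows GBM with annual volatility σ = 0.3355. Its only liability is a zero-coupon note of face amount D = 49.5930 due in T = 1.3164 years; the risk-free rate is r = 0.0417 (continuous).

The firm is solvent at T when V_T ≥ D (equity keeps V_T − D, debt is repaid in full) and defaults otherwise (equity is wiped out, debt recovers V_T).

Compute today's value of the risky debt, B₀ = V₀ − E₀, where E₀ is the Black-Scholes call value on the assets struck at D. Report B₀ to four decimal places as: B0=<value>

B0=46.9284

d₁ = [ln(V₀/D) + (r + σ²/2)T] / (σ√T)
   = [ln(144.6305/49.5930) + (0.0417 + 0.5·0.3355²)·1.3164] / (0.3355·√1.3164)
   = [1.070333 + 0.128981] / 0.384934 = 3.115633
d₂ = d₁ − σ√T = 3.115633 − 0.384934 = 2.730699
N(d₁) = 0.999082,  N(d₂) = 0.996840,  e^(−rT) = 0.946586
E₀ = V₀·N(d₁) − D·e^(−rT)·N(d₂)
   = 144.6305·0.999082 − 49.5930·0.946586·0.996840 = 97.702089
B₀ = V₀ − E₀ = 144.6305 − 97.702089 = 46.928411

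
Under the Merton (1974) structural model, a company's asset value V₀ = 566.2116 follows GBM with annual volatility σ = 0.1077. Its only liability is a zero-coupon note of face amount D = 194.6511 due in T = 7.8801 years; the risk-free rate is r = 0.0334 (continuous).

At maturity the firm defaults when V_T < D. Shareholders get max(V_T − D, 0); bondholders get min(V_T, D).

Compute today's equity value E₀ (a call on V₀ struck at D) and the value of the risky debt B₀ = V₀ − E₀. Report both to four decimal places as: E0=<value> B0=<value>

d₁ = [ln(V₀/D) + (r + σ²/2)T] / (σ√T)
   = [ln(566.2116/194.6511) + (0.0334 + 0.5·0.1077²)·7.8801] / (0.1077·√7.8801)
   = [1.067759 + 0.308897] / 0.302330 = 4.553485
d₂ = d₁ − σ√T = 4.553485 − 0.302330 = 4.251155
N(d₁) = 0.999997,  N(d₂) = 0.999989,  e^(−rT) = 0.768592
E₀ = V₀·N(d₁) − D·e^(−rT)·N(d₂)
   = 566.2116·0.999997 − 194.6511·0.768592·0.999989 = 416.604468
B₀ = V₀ − E₀ = 566.2116 − 416.604468 = 149.607132

E0=416.6045 B0=149.6071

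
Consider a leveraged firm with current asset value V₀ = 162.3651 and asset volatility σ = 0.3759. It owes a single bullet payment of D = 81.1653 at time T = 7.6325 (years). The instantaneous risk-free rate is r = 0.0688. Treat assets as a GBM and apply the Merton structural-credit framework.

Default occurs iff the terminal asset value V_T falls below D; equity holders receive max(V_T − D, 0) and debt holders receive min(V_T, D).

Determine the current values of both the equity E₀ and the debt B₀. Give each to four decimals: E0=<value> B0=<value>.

E0=119.3225 B0=43.0426

d₁ = [ln(V₀/D) + (r + σ²/2)T] / (σ√T)
   = [ln(162.3651/81.1653) + (0.0688 + 0.5·0.3759²)·7.6325] / (0.3759·√7.6325)
   = [0.693360 + 1.064355] / 1.038498 = 1.692555
d₂ = d₁ − σ√T = 1.692555 − 1.038498 = 0.654056
N(d₁) = 0.954730,  N(d₂) = 0.743462,  e^(−rT) = 0.591487
E₀ = V₀·N(d₁) − D·e^(−rT)·N(d₂)
   = 162.3651·0.954730 − 81.1653·0.591487·0.743462 = 119.322524
B₀ = V₀ − E₀ = 162.3651 − 119.322524 = 43.042576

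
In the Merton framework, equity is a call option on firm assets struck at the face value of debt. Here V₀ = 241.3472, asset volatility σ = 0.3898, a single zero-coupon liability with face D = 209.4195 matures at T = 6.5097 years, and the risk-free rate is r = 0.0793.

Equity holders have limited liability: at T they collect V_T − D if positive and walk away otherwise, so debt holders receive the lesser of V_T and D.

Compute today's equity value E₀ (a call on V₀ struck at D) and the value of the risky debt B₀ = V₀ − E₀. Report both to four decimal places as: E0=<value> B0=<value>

E0=140.9557 B0=100.3915

d₁ = [ln(V₀/D) + (r + σ²/2)T] / (σ√T)
   = [ln(241.3472/209.4195) + (0.0793 + 0.5·0.3898²)·6.5097] / (0.3898·√6.5097)
   = [0.141897 + 1.010774] / 0.994540 = 1.158999
d₂ = d₁ − σ√T = 1.158999 − 0.994540 = 0.164459
N(d₁) = 0.876772,  N(d₂) = 0.565315,  e^(−rT) = 0.596773
E₀ = V₀·N(d₁) − D·e^(−rT)·N(d₂)
   = 241.3472·0.876772 − 209.4195·0.596773·0.565315 = 140.955691
B₀ = V₀ − E₀ = 241.3472 − 140.955691 = 100.391509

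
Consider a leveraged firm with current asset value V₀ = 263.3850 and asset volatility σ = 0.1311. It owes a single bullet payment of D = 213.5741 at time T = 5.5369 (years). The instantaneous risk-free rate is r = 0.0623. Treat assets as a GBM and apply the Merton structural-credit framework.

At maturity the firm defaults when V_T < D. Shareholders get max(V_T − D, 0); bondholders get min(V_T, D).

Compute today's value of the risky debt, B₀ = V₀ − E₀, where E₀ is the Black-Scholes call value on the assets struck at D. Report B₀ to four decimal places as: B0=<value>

B0=150.3892

d₁ = [ln(V₀/D) + (r + σ²/2)T] / (σ√T)
   = [ln(263.3850/213.5741) + (0.0623 + 0.5·0.1311²)·5.5369] / (0.1311·√5.5369)
   = [0.209633 + 0.392531] / 0.308486 = 1.951995
d₂ = d₁ − σ√T = 1.951995 − 0.308486 = 1.643508
N(d₁) = 0.974531,  N(d₂) = 0.949861,  e^(−rT) = 0.708257
E₀ = V₀·N(d₁) − D·e^(−rT)·N(d₂)
   = 263.3850·0.974531 − 213.5741·0.708257·0.949861 = 112.995754
B₀ = V₀ − E₀ = 263.3850 − 112.995754 = 150.389246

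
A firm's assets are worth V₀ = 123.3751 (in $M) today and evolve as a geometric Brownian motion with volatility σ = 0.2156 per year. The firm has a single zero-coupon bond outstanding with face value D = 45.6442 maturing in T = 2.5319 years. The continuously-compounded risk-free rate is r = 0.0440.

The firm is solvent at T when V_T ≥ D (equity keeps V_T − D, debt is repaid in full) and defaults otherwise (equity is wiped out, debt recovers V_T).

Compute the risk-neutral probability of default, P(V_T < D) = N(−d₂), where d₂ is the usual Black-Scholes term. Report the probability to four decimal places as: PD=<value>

d₁ = [ln(V₀/D) + (r + σ²/2)T] / (σ√T)
   = [ln(123.3751/45.6442) + (0.0440 + 0.5·0.2156²)·2.5319] / (0.2156·√2.5319)
   = [0.994353 + 0.170249] / 0.343062 = 3.394732
d₂ = d₁ − σ√T = 3.394732 − 0.343062 = 3.051670
risk-neutral PD = N(−d₂) = N(-3.051670) = 0.001138

PD=0.0011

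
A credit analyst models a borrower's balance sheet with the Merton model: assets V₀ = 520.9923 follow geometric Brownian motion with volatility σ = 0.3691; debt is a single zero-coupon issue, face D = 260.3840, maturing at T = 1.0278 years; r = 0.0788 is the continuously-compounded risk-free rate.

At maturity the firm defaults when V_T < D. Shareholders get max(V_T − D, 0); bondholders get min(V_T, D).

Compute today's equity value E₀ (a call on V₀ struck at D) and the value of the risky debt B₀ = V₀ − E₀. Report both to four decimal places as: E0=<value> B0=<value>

E0=281.7826 B0=239.2097

d₁ = [ln(V₀/D) + (r + σ²/2)T] / (σ√T)
   = [ln(520.9923/260.3840) + (0.0788 + 0.5·0.3691²)·1.0278] / (0.3691·√1.0278)
   = [0.693578 + 0.151002] / 0.374195 = 2.257055
d₂ = d₁ − σ√T = 2.257055 − 0.374195 = 1.882860
N(d₁) = 0.987998,  N(d₂) = 0.970140,  e^(−rT) = 0.922202
E₀ = V₀·N(d₁) − D·e^(−rT)·N(d₂)
   = 520.9923·0.987998 − 260.3840·0.922202·0.970140 = 281.782565
B₀ = V₀ − E₀ = 520.9923 − 281.782565 = 239.209735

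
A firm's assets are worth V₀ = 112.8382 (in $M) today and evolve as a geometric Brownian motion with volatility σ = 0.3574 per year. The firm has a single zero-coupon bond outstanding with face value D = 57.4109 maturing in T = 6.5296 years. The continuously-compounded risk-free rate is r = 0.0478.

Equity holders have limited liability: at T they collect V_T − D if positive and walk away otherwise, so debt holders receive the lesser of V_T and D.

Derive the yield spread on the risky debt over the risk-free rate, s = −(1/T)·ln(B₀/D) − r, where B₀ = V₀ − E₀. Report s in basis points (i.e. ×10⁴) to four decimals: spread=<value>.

spread=160.5284

d₁ = [ln(V₀/D) + (r + σ²/2)T] / (σ√T)
   = [ln(112.8382/57.4109) + (0.0478 + 0.5·0.3574²)·6.5296] / (0.3574·√6.5296)
   = [0.675721 + 0.729143] / 0.913267 = 1.538284
d₂ = d₁ − σ√T = 1.538284 − 0.913267 = 0.625017
N(d₁) = 0.938010,  N(d₂) = 0.734020,  e^(−rT) = 0.731897
E₀ = V₀·N(d₁) − D·e^(−rT)·N(d₂)
   = 112.8382·0.938010 − 57.4109·0.731897·0.734020 = 75.000699
B₀ = V₀ − E₀ = 112.8382 − 75.000699 = 37.837501
spread = −(1/T)·ln(B₀/D) − r = −(1/6.5296)·ln(37.837501/57.4109) − 0.0478 = 0.01605284
in basis points: 0.01605284 × 10⁴ = 160.5284 bp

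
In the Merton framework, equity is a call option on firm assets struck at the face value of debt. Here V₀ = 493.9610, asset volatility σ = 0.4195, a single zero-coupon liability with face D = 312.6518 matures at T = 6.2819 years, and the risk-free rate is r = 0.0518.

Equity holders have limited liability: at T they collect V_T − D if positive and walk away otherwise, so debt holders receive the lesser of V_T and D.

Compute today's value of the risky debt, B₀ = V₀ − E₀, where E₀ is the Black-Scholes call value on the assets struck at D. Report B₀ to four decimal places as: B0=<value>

B0=182.8440

d₁ = [ln(V₀/D) + (r + σ²/2)T] / (σ√T)
   = [ln(493.9610/312.6518) + (0.0518 + 0.5·0.4195²)·6.2819] / (0.4195·√6.2819)
   = [0.457366 + 0.878148] / 1.051423 = 1.270197
d₂ = d₁ − σ√T = 1.270197 − 1.051423 = 0.218774
N(d₁) = 0.897993,  N(d₂) = 0.586587,  e^(−rT) = 0.722237
E₀ = V₀·N(d₁) − D·e^(−rT)·N(d₂)
   = 493.9610·0.897993 − 312.6518·0.722237·0.586587 = 311.117034
B₀ = V₀ − E₀ = 493.9610 − 311.117034 = 182.843966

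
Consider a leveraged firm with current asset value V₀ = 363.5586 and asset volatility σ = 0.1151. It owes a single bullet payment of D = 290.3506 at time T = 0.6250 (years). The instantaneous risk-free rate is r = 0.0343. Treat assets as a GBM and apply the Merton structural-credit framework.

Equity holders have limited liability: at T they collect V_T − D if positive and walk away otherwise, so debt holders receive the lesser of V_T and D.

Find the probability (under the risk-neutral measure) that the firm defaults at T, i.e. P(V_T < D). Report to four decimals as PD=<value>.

PD=0.0039

d₁ = [ln(V₀/D) + (r + σ²/2)T] / (σ√T)
   = [ln(363.5586/290.3506) + (0.0343 + 0.5·0.1151²)·0.6250] / (0.1151·√0.6250)
   = [0.224851 + 0.025578] / 0.090995 = 2.752130
d₂ = d₁ − σ√T = 2.752130 − 0.090995 = 2.661136
risk-neutral PD = N(−d₂) = N(-2.661136) = 0.003894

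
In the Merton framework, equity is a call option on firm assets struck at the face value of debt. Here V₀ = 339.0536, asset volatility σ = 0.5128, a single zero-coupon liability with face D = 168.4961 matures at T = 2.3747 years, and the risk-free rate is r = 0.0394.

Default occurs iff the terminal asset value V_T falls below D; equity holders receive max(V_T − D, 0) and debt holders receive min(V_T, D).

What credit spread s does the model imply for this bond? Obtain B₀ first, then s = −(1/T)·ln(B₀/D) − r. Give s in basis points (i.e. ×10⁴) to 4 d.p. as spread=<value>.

d₁ = [ln(V₀/D) + (r + σ²/2)T] / (σ√T)
   = [ln(339.0536/168.4961) + (0.0394 + 0.5·0.5128²)·2.3747] / (0.5128·√2.3747)
   = [0.699246 + 0.405793] / 0.790228 = 1.398380
d₂ = d₁ − σ√T = 1.398380 − 0.790228 = 0.608152
N(d₁) = 0.919000,  N(d₂) = 0.728457,  e^(−rT) = 0.910680
E₀ = V₀·N(d₁) − D·e^(−rT)·N(d₂)
   = 339.0536·0.919000 − 168.4961·0.910680·0.728457 = 199.811587
B₀ = V₀ − E₀ = 339.0536 − 199.811587 = 139.242013
spread = −(1/T)·ln(B₀/D) − r = −(1/2.3747)·ln(139.242013/168.4961) − 0.0394 = 0.04090450
in basis points: 0.04090450 × 10⁴ = 409.0450 bp

spread=409.0450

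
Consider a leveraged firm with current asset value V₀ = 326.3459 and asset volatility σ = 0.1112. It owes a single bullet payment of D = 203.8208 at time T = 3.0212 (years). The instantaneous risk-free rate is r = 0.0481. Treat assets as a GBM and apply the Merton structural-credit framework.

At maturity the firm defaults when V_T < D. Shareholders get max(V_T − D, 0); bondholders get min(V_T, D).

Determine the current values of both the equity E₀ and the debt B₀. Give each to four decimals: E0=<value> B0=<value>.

d₁ = [ln(V₀/D) + (r + σ²/2)T] / (σ√T)
   = [ln(326.3459/203.8208) + (0.0481 + 0.5·0.1112²)·3.0212] / (0.1112·√3.0212)
   = [0.470717 + 0.163999] / 0.193283 = 3.283860
d₂ = d₁ − σ√T = 3.283860 − 0.193283 = 3.090577
N(d₁) = 0.999488,  N(d₂) = 0.999001,  e^(−rT) = 0.864746
E₀ = V₀·N(d₁) − D·e^(−rT)·N(d₂)
   = 326.3459·0.999488 − 203.8208·0.864746·0.999001 = 150.101692
B₀ = V₀ − E₀ = 326.3459 − 150.101692 = 176.244208

E0=150.1017 B0=176.2442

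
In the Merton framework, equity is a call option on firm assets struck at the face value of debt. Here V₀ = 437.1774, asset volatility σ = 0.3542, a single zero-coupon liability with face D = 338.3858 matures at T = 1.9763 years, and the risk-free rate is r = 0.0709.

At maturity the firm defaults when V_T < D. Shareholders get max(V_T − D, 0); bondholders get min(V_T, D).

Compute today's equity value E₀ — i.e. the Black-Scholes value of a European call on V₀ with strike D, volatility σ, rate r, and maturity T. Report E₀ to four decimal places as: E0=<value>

E0=164.2661

d₁ = [ln(V₀/D) + (r + σ²/2)T] / (σ√T)
   = [ln(437.1774/338.3858) + (0.0709 + 0.5·0.3542²)·1.9763] / (0.3542·√1.9763)
   = [0.256152 + 0.264091] / 0.497938 = 1.044795
d₂ = d₁ − σ√T = 1.044795 − 0.497938 = 0.546858
N(d₁) = 0.851941,  N(d₂) = 0.707762,  e^(−rT) = 0.869254
E₀ = V₀·N(d₁) − D·e^(−rT)·N(d₂)
   = 437.1774·0.851941 − 338.3858·0.869254·0.707762 = 164.266087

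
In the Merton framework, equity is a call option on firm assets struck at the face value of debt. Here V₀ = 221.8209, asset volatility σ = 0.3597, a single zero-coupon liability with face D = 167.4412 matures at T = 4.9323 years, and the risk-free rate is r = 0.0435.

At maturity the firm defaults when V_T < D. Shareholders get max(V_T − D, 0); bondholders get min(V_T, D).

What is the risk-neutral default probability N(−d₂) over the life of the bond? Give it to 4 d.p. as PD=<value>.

PD=0.4125

d₁ = [ln(V₀/D) + (r + σ²/2)T] / (σ√T)
   = [ln(221.8209/167.4412) + (0.0435 + 0.5·0.3597²)·4.9323] / (0.3597·√4.9323)
   = [0.281238 + 0.533636] / 0.798850 = 1.020059
d₂ = d₁ − σ√T = 1.020059 − 0.798850 = 0.221209
risk-neutral PD = N(−d₂) = N(-0.221209) = 0.412465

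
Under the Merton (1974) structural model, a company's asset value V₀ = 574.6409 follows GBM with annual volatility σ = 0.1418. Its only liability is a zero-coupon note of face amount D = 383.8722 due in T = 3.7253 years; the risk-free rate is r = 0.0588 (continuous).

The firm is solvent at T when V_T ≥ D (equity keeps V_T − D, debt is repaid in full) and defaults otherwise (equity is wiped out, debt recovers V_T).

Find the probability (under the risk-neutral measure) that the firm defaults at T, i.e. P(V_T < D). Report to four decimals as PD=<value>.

PD=0.0163

d₁ = [ln(V₀/D) + (r + σ²/2)T] / (σ√T)
   = [ln(574.6409/383.8722) + (0.0588 + 0.5·0.1418²)·3.7253] / (0.1418·√3.7253)
   = [0.403436 + 0.256500] / 0.273689 = 2.411265
d₂ = d₁ − σ√T = 2.411265 − 0.273689 = 2.137577
risk-neutral PD = N(−d₂) = N(-2.137577) = 0.016276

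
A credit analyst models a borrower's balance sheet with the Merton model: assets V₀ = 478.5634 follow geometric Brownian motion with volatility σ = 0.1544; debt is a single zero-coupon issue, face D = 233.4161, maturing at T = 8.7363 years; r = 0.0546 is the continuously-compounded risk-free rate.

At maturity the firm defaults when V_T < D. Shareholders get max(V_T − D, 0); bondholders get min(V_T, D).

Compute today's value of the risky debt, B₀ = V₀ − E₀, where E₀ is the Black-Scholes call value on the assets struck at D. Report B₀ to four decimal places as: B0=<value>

d₁ = [ln(V₀/D) + (r + σ²/2)T] / (σ√T)
   = [ln(478.5634/233.4161) + (0.0546 + 0.5·0.1544²)·8.7363] / (0.1544·√8.7363)
   = [0.717966 + 0.581136] / 0.456364 = 2.846637
d₂ = d₁ − σ√T = 2.846637 − 0.456364 = 2.390274
N(d₁) = 0.997791,  N(d₂) = 0.991582,  e^(−rT) = 0.620641
E₀ = V₀·N(d₁) − D·e^(−rT)·N(d₂)
   = 478.5634·0.997791 − 233.4161·0.620641·0.991582 = 333.857977
B₀ = V₀ − E₀ = 478.5634 − 333.857977 = 144.705423

B0=144.7054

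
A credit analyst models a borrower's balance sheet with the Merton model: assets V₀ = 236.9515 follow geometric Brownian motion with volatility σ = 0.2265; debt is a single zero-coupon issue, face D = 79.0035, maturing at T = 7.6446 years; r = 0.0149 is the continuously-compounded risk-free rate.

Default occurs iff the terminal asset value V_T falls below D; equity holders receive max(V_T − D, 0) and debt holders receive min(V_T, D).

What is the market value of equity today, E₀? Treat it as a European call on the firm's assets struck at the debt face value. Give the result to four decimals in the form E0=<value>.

E0=167.2377

d₁ = [ln(V₀/D) + (r + σ²/2)T] / (σ√T)
   = [ln(236.9515/79.0035) + (0.0149 + 0.5·0.2265²)·7.6446] / (0.2265·√7.6446)
   = [1.098363 + 0.309997] / 0.626247 = 2.248890
d₂ = d₁ − σ√T = 2.248890 − 0.626247 = 1.622643
N(d₁) = 0.987740,  N(d₂) = 0.947667,  e^(−rT) = 0.892343
E₀ = V₀·N(d₁) − D·e^(−rT)·N(d₂)
   = 236.9515·0.987740 − 79.0035·0.892343·0.947667 = 167.237678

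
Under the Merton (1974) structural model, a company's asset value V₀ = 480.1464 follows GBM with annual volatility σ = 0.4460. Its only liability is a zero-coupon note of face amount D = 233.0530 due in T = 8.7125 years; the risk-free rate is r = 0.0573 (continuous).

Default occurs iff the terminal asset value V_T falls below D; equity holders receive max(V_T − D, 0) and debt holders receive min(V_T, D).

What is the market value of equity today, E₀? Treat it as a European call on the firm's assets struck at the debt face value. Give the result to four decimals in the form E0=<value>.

E0=367.3194

d₁ = [ln(V₀/D) + (r + σ²/2)T] / (σ√T)
   = [ln(480.1464/233.0530) + (0.0573 + 0.5·0.4460²)·8.7125] / (0.4460·√8.7125)
   = [0.722825 + 1.365754] / 1.316456 = 1.586517
d₂ = d₁ − σ√T = 1.586517 − 1.316456 = 0.270061
N(d₁) = 0.943689,  N(d₂) = 0.606443,  e^(−rT) = 0.607000
E₀ = V₀·N(d₁) − D·e^(−rT)·N(d₂)
   = 480.1464·0.943689 − 233.0530·0.607000·0.606443 = 367.319424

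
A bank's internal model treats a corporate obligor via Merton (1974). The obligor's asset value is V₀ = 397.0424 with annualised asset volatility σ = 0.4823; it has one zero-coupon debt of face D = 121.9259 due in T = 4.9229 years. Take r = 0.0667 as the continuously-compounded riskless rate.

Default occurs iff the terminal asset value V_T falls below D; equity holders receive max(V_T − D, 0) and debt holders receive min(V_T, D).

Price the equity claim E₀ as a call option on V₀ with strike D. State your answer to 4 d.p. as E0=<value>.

E0=315.7180

d₁ = [ln(V₀/D) + (r + σ²/2)T] / (σ√T)
   = [ln(397.0424/121.9259) + (0.0667 + 0.5·0.4823²)·4.9229] / (0.4823·√4.9229)
   = [1.180630 + 0.900923] / 1.070108 = 1.945180
d₂ = d₁ − σ√T = 1.945180 − 1.070108 = 0.875071
N(d₁) = 0.974123,  N(d₂) = 0.809232,  e^(−rT) = 0.720106
E₀ = V₀·N(d₁) − D·e^(−rT)·N(d₂)
   = 397.0424·0.974123 − 121.9259·0.720106·0.809232 = 315.718040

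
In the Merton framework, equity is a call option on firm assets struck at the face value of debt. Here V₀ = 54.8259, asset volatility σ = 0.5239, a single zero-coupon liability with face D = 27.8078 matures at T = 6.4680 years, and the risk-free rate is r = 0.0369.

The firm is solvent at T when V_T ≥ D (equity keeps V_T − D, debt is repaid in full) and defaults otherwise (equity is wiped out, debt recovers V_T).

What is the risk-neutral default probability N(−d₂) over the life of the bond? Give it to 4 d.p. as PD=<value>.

PD=0.4911

d₁ = [ln(V₀/D) + (r + σ²/2)T] / (σ√T)
   = [ln(54.8259/27.8078) + (0.0369 + 0.5·0.5239²)·6.4680] / (0.5239·√6.4680)
   = [0.678846 + 1.126309] / 1.332396 = 1.354819
d₂ = d₁ − σ√T = 1.354819 − 1.332396 = 0.022422
risk-neutral PD = N(−d₂) = N(-0.022422) = 0.491056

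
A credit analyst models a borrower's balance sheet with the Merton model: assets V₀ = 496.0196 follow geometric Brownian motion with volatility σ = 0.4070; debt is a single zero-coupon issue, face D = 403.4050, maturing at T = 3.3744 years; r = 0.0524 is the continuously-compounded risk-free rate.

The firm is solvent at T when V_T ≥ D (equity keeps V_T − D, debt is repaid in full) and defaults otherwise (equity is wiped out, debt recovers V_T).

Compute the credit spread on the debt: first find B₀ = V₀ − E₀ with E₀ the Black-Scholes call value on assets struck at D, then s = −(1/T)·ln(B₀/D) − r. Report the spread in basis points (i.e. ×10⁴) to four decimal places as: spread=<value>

d₁ = [ln(V₀/D) + (r + σ²/2)T] / (σ√T)
   = [ln(496.0196/403.4050) + (0.0524 + 0.5·0.4070²)·3.3744] / (0.4070·√3.3744)
   = [0.206674 + 0.456302] / 0.747640 = 0.886758
d₂ = d₁ − σ√T = 0.886758 − 0.747640 = 0.139118
N(d₁) = 0.812395,  N(d₂) = 0.555321,  e^(−rT) = 0.837932
E₀ = V₀·N(d₁) − D·e^(−rT)·N(d₂)
   = 496.0196·0.812395 − 403.4050·0.837932·0.555321 = 215.251023
B₀ = V₀ − E₀ = 496.0196 − 215.251023 = 280.768577
spread = −(1/T)·ln(B₀/D) − r = −(1/3.3744)·ln(280.768577/403.4050) − 0.0524 = 0.05499991
in basis points: 0.05499991 × 10⁴ = 549.9991 bp

spread=549.9991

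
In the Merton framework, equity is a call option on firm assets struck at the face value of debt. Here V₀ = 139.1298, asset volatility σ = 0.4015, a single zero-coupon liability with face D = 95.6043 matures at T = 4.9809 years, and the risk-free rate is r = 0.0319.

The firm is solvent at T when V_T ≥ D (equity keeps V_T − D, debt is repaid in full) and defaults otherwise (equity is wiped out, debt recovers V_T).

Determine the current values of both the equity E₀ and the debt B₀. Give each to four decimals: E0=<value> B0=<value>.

d₁ = [ln(V₀/D) + (r + σ²/2)T] / (σ√T)
   = [ln(139.1298/95.6043) + (0.0319 + 0.5·0.4015²)·4.9809] / (0.4015·√4.9809)
   = [0.375190 + 0.560357] / 0.896065 = 1.044061
d₂ = d₁ − σ√T = 1.044061 − 0.896065 = 0.147996
N(d₁) = 0.851771,  N(d₂) = 0.558827,  e^(−rT) = 0.853090
E₀ = V₀·N(d₁) − D·e^(−rT)·N(d₂)
   = 139.1298·0.851771 − 95.6043·0.853090·0.558827 = 72.929390
B₀ = V₀ − E₀ = 139.1298 − 72.929390 = 66.200410

E0=72.9294 B0=66.2004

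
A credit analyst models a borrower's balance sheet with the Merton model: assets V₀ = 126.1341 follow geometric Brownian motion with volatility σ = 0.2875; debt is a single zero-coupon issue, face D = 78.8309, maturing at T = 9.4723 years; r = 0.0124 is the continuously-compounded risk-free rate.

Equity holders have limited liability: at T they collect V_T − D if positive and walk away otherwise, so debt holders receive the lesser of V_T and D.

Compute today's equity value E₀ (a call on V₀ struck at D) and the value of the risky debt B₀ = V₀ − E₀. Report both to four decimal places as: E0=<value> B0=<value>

E0=68.0045 B0=58.1296

d₁ = [ln(V₀/D) + (r + σ²/2)T] / (σ√T)
   = [ln(126.1341/78.8309) + (0.0124 + 0.5·0.2875²)·9.4723] / (0.2875·√9.4723)
   = [0.470041 + 0.508929] / 0.884842 = 1.106378
d₂ = d₁ − σ√T = 1.106378 − 0.884842 = 0.221536
N(d₁) = 0.865719,  N(d₂) = 0.587663,  e^(−rT) = 0.889179
E₀ = V₀·N(d₁) − D·e^(−rT)·N(d₂)
   = 126.1341·0.865719 − 78.8309·0.889179·0.587663 = 68.004540
B₀ = V₀ − E₀ = 126.1341 − 68.004540 = 58.129560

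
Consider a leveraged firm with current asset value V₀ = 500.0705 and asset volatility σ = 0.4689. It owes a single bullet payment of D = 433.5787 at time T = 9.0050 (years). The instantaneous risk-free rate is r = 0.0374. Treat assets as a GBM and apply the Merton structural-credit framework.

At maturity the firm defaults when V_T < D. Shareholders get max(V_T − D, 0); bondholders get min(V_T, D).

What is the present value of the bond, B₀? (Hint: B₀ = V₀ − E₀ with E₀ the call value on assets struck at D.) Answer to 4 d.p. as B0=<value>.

B0=185.0523

d₁ = [ln(V₀/D) + (r + σ²/2)T] / (σ√T)
   = [ln(500.0705/433.5787) + (0.0374 + 0.5·0.4689²)·9.0050] / (0.4689·√9.0050)
   = [0.142676 + 1.326739] / 1.407091 = 1.044293
d₂ = d₁ − σ√T = 1.044293 − 1.407091 = -0.362798
N(d₁) = 0.851825,  N(d₂) = 0.358378,  e^(−rT) = 0.714061
E₀ = V₀·N(d₁) − D·e^(−rT)·N(d₂)
   = 500.0705·0.851825 − 433.5787·0.714061·0.358378 = 315.018185
B₀ = V₀ − E₀ = 500.0705 − 315.018185 = 185.052315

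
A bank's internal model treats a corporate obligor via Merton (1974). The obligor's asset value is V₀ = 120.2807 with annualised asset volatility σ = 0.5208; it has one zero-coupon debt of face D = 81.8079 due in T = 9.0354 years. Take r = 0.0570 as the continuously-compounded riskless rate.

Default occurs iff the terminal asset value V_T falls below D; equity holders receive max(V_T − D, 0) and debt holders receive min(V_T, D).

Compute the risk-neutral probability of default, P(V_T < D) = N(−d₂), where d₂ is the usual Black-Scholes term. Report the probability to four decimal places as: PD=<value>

PD=0.5822

d₁ = [ln(V₀/D) + (r + σ²/2)T] / (σ√T)
   = [ln(120.2807/81.8079) + (0.0570 + 0.5·0.5208²)·9.0354] / (0.5208·√9.0354)
   = [0.385454 + 1.740365] / 1.565470 = 1.357944
d₂ = d₁ − σ√T = 1.357944 − 1.565470 = -0.207526
risk-neutral PD = N(−d₂) = N(0.207526) = 0.582200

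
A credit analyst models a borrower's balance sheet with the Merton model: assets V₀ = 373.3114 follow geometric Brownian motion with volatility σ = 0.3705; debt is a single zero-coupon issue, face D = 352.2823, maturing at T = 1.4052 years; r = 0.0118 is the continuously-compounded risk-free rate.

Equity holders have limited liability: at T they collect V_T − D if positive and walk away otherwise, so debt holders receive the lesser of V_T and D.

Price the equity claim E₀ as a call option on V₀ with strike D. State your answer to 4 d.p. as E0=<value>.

E0=76.8518

d₁ = [ln(V₀/D) + (r + σ²/2)T] / (σ√T)
   = [ln(373.3114/352.2823) + (0.0118 + 0.5·0.3705²)·1.4052] / (0.3705·√1.4052)
   = [0.057980 + 0.113027] / 0.439195 = 0.389366
d₂ = d₁ − σ√T = 0.389366 − 0.439195 = -0.049829
N(d₁) = 0.651497,  N(d₂) = 0.480129,  e^(−rT) = 0.983555
E₀ = V₀·N(d₁) − D·e^(−rT)·N(d₂)
   = 373.3114·0.651497 − 352.2823·0.983555·0.480129 = 76.851752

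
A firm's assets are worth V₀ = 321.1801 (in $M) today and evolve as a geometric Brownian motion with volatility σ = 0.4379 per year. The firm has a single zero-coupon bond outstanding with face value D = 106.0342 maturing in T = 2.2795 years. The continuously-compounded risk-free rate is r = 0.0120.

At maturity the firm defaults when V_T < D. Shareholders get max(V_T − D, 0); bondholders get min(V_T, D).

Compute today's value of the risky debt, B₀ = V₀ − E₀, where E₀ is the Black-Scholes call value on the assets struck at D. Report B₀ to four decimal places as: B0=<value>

d₁ = [ln(V₀/D) + (r + σ²/2)T] / (σ√T)
   = [ln(321.1801/106.0342) + (0.0120 + 0.5·0.4379²)·2.2795] / (0.4379·√2.2795)
   = [1.108240 + 0.245908] / 0.661142 = 2.048196
d₂ = d₁ − σ√T = 2.048196 − 0.661142 = 1.387054
N(d₁) = 0.979730,  N(d₂) = 0.917287,  e^(−rT) = 0.973017
E₀ = V₀·N(d₁) − D·e^(−rT)·N(d₂)
   = 321.1801·0.979730 − 106.0342·0.973017·0.917287 = 220.030317
B₀ = V₀ − E₀ = 321.1801 − 220.030317 = 101.149783

B0=101.1498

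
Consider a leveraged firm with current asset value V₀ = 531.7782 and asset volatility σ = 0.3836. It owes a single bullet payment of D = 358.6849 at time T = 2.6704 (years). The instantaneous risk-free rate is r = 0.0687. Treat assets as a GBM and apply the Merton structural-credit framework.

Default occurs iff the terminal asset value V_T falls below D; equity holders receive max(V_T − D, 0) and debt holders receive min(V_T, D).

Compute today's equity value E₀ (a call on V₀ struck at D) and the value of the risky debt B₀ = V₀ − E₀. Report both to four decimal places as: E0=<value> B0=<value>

E0=256.6343 B0=275.1439

d₁ = [ln(V₀/D) + (r + σ²/2)T] / (σ√T)
   = [ln(531.7782/358.6849) + (0.0687 + 0.5·0.3836²)·2.6704] / (0.3836·√2.6704)
   = [0.393782 + 0.379930] / 0.626855 = 1.234277
d₂ = d₁ − σ√T = 1.234277 − 0.626855 = 0.607422
N(d₁) = 0.891450,  N(d₂) = 0.728215,  e^(−rT) = 0.832388
E₀ = V₀·N(d₁) − D·e^(−rT)·N(d₂)
   = 531.7782·0.891450 − 358.6849·0.832388·0.728215 = 256.634298
B₀ = V₀ − E₀ = 531.7782 − 256.634298 = 275.143902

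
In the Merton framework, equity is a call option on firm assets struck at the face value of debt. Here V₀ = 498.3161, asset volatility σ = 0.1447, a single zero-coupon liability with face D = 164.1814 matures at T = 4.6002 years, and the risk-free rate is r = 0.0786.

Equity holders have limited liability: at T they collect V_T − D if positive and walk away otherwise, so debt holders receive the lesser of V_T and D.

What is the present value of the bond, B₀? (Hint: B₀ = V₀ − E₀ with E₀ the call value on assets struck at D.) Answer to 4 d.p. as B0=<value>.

B0=114.3651

d₁ = [ln(V₀/D) + (r + σ²/2)T] / (σ√T)
   = [ln(498.3161/164.1814) + (0.0786 + 0.5·0.1447²)·4.6002] / (0.1447·√4.6002)
   = [1.110263 + 0.409735] / 0.310354 = 4.897632
d₂ = d₁ − σ√T = 4.897632 − 0.310354 = 4.587278
N(d₁) = 1.000000,  N(d₂) = 0.999998,  e^(−rT) = 0.696578
E₀ = V₀·N(d₁) − D·e^(−rT)·N(d₂)
   = 498.3161·1.000000 − 164.1814·0.696578·0.999998 = 383.950989
B₀ = V₀ − E₀ = 498.3161 − 383.950989 = 114.365111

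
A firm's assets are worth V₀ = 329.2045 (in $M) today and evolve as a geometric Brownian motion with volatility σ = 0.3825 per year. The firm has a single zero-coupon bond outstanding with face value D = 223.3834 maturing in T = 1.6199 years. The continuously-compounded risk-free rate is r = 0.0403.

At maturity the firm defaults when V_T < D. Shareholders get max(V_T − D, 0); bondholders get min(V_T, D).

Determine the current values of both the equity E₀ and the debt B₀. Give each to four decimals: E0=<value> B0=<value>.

E0=131.8455 B0=197.3590

d₁ = [ln(V₀/D) + (r + σ²/2)T] / (σ√T)
   = [ln(329.2045/223.3834) + (0.0403 + 0.5·0.3825²)·1.6199] / (0.3825·√1.6199)
   = [0.387790 + 0.183783] / 0.486828 = 1.174074
d₂ = d₁ − σ√T = 1.174074 − 0.486828 = 0.687246
N(d₁) = 0.879817,  N(d₂) = 0.754036,  e^(−rT) = 0.936803
E₀ = V₀·N(d₁) − D·e^(−rT)·N(d₂)
   = 329.2045·0.879817 − 223.3834·0.936803·0.754036 = 131.845462
B₀ = V₀ − E₀ = 329.2045 − 131.845462 = 197.359038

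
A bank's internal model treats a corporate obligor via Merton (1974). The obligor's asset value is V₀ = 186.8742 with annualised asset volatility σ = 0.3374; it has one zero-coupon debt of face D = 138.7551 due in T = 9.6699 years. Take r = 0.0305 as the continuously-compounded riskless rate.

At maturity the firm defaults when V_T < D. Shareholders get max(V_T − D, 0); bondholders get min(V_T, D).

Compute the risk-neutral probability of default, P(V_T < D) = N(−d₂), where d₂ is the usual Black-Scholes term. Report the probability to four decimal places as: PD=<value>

PD=0.4839

d₁ = [ln(V₀/D) + (r + σ²/2)T] / (σ√T)
   = [ln(186.8742/138.7551) + (0.0305 + 0.5·0.3374²)·9.6699] / (0.3374·√9.6699)
   = [0.297725 + 0.845337] / 1.049195 = 1.089466
d₂ = d₁ − σ√T = 1.089466 − 1.049195 = 0.040271
risk-neutral PD = N(−d₂) = N(-0.040271) = 0.483938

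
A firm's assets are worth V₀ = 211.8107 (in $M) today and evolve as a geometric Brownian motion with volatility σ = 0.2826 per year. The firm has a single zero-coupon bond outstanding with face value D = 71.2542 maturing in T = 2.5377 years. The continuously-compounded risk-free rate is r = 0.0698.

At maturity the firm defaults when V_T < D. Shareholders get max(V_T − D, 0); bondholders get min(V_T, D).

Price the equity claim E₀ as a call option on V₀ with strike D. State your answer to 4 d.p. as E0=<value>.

d₁ = [ln(V₀/D) + (r + σ²/2)T] / (σ√T)
   = [ln(211.8107/71.2542) + (0.0698 + 0.5·0.2826²)·2.5377] / (0.2826·√2.5377)
   = [1.089439 + 0.278465] / 0.450186 = 3.038530
d₂ = d₁ − σ√T = 3.038530 − 0.450186 = 2.588343
N(d₁) = 0.998811,  N(d₂) = 0.995178,  e^(−rT) = 0.837670
E₀ = V₀·N(d₁) − D·e^(−rT)·N(d₂)
   = 211.8107·0.998811 − 71.2542·0.837670·0.995178 = 152.159253

E0=152.1593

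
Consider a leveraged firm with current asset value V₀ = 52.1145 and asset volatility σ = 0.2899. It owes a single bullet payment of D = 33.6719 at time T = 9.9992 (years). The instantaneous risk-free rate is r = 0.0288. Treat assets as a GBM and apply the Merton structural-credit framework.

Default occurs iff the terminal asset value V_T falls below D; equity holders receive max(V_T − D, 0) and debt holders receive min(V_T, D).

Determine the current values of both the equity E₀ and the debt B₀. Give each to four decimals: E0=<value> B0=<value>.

E0=30.6896 B0=21.4249

d₁ = [ln(V₀/D) + (r + σ²/2)T] / (σ√T)
   = [ln(52.1145/33.6719) + (0.0288 + 0.5·0.2899²)·9.9992] / (0.2899·√9.9992)
   = [0.436780 + 0.708153] / 0.916708 = 1.248962
d₂ = d₁ − σ√T = 1.248962 − 0.916708 = 0.332254
N(d₁) = 0.894161,  N(d₂) = 0.630151,  e^(−rT) = 0.749779
E₀ = V₀·N(d₁) − D·e^(−rT)·N(d₂)
   = 52.1145·0.894161 − 33.6719·0.749779·0.630151 = 30.689624
B₀ = V₀ − E₀ = 52.1145 − 30.689624 = 21.424876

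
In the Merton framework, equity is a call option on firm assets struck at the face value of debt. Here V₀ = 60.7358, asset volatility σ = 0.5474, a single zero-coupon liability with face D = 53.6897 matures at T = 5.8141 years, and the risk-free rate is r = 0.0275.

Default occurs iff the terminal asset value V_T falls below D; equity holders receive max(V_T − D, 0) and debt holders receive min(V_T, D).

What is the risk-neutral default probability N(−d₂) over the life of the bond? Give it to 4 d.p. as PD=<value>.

PD=0.6720

d₁ = [ln(V₀/D) + (r + σ²/2)T] / (σ√T)
   = [ln(60.7358/53.6897) + (0.0275 + 0.5·0.5474²)·5.8141] / (0.5474·√5.8141)
   = [0.123312 + 1.030976] / 1.319915 = 0.874517
d₂ = d₁ − σ√T = 0.874517 − 1.319915 = -0.445398
risk-neutral PD = N(−d₂) = N(0.445398) = 0.671984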